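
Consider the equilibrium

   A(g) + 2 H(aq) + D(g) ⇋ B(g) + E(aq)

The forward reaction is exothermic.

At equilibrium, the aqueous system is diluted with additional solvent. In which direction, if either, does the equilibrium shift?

Dilution lowers every aqueous concentration by the same factor. Δn_aq = 1 − 2 = -1, so the system shifts toward the side with more dissolved moles — to the left.

left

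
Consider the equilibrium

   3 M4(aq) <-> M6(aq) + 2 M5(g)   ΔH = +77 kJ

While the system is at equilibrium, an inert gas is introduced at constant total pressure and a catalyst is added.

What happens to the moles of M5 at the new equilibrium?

increases

Adding inert gas at constant total pressure expands the volume and lowers every reacting partial pressure. With Δn_gas = 2 − 0 = +2, Q moves away from K toward the side with fewer gas moles, so the system shifts toward the side with more gas moles — to the right.
A catalyst speeds both forward and reverse rates equally; it changes neither Q nor K — no shift from this change.
The net shift is to the right. M5 is a product, so its amount increases.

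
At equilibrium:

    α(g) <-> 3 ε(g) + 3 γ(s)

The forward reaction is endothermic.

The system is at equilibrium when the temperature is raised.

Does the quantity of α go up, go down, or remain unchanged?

decreases

The forward reaction is endothermic. Raising T favours the endothermic direction — shift to the right.
The net shift is to the right. α is a reactant, so its amount decreases.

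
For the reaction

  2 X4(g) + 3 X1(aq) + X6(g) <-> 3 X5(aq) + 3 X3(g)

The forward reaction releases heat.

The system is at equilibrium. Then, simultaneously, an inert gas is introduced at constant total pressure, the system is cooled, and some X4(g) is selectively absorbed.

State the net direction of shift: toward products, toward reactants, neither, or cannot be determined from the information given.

cannot be determined

Adding inert gas at constant total pressure expands the volume, scaling every reacting partial pressure by the same factor. Δn_gas = 3 − 3 = 0, so Q is unchanged — no shift.
The forward reaction is exothermic. Lowering T favours the exothermic direction — shift to the right.
Removing X4 (g), a reactant, drives the reaction to the left.
The individual effects push in opposite directions; without quantitative information the net direction cannot be determined.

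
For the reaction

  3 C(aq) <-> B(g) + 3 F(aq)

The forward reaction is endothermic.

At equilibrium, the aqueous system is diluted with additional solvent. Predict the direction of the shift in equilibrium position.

no shift

Dilution scales every aqueous concentration by the same factor. Δn_aq = 3 − 3 = 0, so Q is unchanged — no shift.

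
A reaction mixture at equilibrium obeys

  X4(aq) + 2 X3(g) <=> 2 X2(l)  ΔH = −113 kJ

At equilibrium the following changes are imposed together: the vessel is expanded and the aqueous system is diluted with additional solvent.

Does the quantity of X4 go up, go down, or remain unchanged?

increases

Gas moles: reactants 2, products 0 (Δn_gas = -2). Expansion shifts the system toward the side with more moles of gas — to the left.
Dilution lowers every aqueous concentration by the same factor. Δn_aq = 0 − 1 = -1, so the system shifts toward the side with more dissolved moles — to the left.
The net shift is to the left. X4 is a reactant, so its amount increases.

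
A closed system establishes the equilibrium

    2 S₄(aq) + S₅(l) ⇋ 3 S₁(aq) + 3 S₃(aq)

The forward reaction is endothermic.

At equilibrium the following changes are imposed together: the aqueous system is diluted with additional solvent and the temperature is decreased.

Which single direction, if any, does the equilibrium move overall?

cannot be determined

Dilution lowers every aqueous concentration by the same factor. Δn_aq = 6 − 2 = +4, so the system shifts toward the side with more dissolved moles — to the right.
The forward reaction is endothermic. Lowering T favours the exothermic direction — shift to the left.
The individual effects push in opposite directions; without quantitative information the net direction cannot be determined.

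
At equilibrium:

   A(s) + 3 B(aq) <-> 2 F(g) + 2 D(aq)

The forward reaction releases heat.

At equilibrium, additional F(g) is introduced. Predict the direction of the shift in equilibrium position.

left

Adding F (g), a product, drives the reaction to the left.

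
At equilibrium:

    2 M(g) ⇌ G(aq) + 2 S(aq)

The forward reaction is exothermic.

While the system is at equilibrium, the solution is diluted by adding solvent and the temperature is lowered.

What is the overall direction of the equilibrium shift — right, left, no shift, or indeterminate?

Dilution lowers every aqueous concentration by the same factor. Δn_aq = 3 − 0 = +3, so the system shifts toward the side with more dissolved moles — to the right.
The forward reaction is exothermic. Lowering T favours the exothermic direction — shift to the right.
All effects act in the same direction — net shift to the right.

right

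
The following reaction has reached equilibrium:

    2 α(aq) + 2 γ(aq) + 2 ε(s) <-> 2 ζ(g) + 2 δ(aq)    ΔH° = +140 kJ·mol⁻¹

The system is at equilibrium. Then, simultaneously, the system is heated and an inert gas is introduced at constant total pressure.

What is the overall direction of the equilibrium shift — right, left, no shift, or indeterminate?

The forward reaction is endothermic. Raising T favours the endothermic direction — shift to the right.
Adding inert gas at constant total pressure expands the volume and lowers every reacting partial pressure. With Δn_gas = 2 − 0 = +2, Q moves away from K toward the side with fewer gas moles, so the system shifts toward the side with more gas moles — to the right.
All effects act in the same direction — net shift to the right.

right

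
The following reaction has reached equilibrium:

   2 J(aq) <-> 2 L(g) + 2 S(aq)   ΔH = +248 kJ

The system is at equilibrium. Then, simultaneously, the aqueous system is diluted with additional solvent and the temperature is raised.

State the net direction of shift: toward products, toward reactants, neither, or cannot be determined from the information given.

right

Dilution scales every aqueous concentration by the same factor. Δn_aq = 2 − 2 = 0, so Q is unchanged — no shift.
The forward reaction is endothermic. Raising T favours the endothermic direction — shift to the right.
Only the nonzero effect(s) matter; the net shift is to the right.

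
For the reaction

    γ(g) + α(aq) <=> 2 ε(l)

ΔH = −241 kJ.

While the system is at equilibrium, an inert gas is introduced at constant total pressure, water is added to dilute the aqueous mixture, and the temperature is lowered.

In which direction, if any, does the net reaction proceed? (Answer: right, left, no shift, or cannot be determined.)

cannot be determined

Adding inert gas at constant total pressure expands the volume and lowers every reacting partial pressure. With Δn_gas = 0 − 1 = -1, Q moves away from K toward the side with fewer gas moles, so the system shifts toward the side with more gas moles — to the left.
Dilution lowers every aqueous concentration by the same factor. Δn_aq = 0 − 1 = -1, so the system shifts toward the side with more dissolved moles — to the left.
The forward reaction is exothermic. Lowering T favours the exothermic direction — shift to the right.
The individual effects push in opposite directions; without quantitative information the net direction cannot be determined.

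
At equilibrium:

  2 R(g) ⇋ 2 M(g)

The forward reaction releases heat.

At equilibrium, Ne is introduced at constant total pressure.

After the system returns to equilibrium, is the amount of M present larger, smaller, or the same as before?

unchanged

Adding inert gas at constant total pressure expands the volume, scaling every reacting partial pressure by the same factor. Δn_gas = 2 − 2 = 0, so Q is unchanged — no shift.
No net shift occurs, so the amount of M is unchanged.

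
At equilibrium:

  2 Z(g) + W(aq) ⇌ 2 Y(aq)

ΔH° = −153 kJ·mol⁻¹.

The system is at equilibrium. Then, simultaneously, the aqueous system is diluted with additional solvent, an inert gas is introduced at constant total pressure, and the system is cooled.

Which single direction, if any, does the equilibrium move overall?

cannot be determined

Dilution lowers every aqueous concentration by the same factor. Δn_aq = 2 − 1 = +1, so the system shifts toward the side with more dissolved moles — to the right.
Adding inert gas at constant total pressure expands the volume and lowers every reacting partial pressure. With Δn_gas = 0 − 2 = -2, Q moves away from K toward the side with fewer gas moles, so the system shifts toward the side with more gas moles — to the left.
The forward reaction is exothermic. Lowering T favours the exothermic direction — shift to the right.
The individual effects push in opposite directions; without quantitative information the net direction cannot be determined.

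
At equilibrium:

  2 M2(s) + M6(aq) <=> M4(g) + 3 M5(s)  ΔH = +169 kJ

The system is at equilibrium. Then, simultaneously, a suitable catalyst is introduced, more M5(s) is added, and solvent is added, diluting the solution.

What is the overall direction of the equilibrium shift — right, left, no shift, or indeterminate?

left

A catalyst speeds both forward and reverse rates equally; it changes neither Q nor K — no shift from this change.
M5 is a pure solid; its activity is 1 regardless of amount, so Q is unaffected — no shift from this change.
Dilution lowers every aqueous concentration by the same factor. Δn_aq = 0 − 1 = -1, so the system shifts toward the side with more dissolved moles — to the left.
Only the nonzero effect(s) matter; the net shift is to the left.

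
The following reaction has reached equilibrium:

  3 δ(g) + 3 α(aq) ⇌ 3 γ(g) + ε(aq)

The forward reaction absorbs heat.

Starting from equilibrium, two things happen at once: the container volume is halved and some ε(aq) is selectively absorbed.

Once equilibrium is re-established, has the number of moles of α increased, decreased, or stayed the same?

decreases

Gas moles: reactants 3, products 3. Δn_gas = 0, so a volume change leaves Q equal to K — no shift from this change.
Removing ε (aq), a product, drives the reaction to the right.
The net shift is to the right. α is a reactant, so its amount decreases.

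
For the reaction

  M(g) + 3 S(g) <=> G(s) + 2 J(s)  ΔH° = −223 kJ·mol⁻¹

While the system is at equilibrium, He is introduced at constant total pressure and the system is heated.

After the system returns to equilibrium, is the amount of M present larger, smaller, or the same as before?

increases

Adding inert gas at constant total pressure expands the volume and lowers every reacting partial pressure. With Δn_gas = 0 − 4 = -4, Q moves away from K toward the side with fewer gas moles, so the system shifts toward the side with more gas moles — to the left.
The forward reaction is exothermic. Raising T favours the endothermic direction — shift to the left.
The net shift is to the left. M is a reactant, so its amount increases.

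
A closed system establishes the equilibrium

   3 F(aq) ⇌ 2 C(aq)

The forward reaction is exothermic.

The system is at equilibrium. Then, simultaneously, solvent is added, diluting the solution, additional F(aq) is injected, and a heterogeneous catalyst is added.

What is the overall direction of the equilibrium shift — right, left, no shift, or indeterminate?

cannot be determined

Dilution lowers every aqueous concentration by the same factor. Δn_aq = 2 − 3 = -1, so the system shifts toward the side with more dissolved moles — to the left.
Adding F (aq), a reactant, drives the reaction to the right.
A catalyst speeds both forward and reverse rates equally; it changes neither Q nor K — no shift from this change.
The individual effects push in opposite directions; without quantitative information the net direction cannot be determined.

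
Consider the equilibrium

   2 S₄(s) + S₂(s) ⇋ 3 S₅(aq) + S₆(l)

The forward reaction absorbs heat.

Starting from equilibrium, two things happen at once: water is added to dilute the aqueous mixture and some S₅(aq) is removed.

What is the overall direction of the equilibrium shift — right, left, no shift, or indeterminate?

right

Dilution lowers every aqueous concentration by the same factor. Δn_aq = 3 − 0 = +3, so the system shifts toward the side with more dissolved moles — to the right.
Removing S₅ (aq), a product, drives the reaction to the right.
All effects act in the same direction — net shift to the right.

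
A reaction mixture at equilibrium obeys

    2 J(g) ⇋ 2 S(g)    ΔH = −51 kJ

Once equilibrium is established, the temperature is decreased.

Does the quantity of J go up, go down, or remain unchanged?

decreases

The forward reaction is exothermic. Lowering T favours the exothermic direction — shift to the right.
The net shift is to the right. J is a reactant, so its amount decreases.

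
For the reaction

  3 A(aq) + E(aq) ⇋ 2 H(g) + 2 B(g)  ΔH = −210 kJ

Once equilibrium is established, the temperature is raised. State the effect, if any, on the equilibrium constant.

K depends on temperature via the van 't Hoff relation. The forward reaction is exothermic, so raising T decreases K.

decreases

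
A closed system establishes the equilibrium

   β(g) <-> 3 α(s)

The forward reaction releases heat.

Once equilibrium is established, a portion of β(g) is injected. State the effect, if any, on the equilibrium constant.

unchanged

The equilibrium constant depends only on temperature. This perturbation may move the position of equilibrium, but since T is unchanged, K itself is unchanged.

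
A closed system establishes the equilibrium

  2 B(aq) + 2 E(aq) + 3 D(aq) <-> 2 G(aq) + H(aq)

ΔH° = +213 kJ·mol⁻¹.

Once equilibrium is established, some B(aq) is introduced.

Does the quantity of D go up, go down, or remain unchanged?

decreases

Adding B (aq), a reactant, drives the reaction to the right.
The net shift is to the right. D is a reactant, so its amount decreases.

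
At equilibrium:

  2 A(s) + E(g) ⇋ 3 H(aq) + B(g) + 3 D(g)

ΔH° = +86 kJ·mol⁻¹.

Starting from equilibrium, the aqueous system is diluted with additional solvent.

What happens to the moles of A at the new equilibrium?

decreases

Dilution lowers every aqueous concentration by the same factor. Δn_aq = 3 − 0 = +3, so the system shifts toward the side with more dissolved moles — to the right.
The net shift is to the right. A is a reactant, so its amount decreases.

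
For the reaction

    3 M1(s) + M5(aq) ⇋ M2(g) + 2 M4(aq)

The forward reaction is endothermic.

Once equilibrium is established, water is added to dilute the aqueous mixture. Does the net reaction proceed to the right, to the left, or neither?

right

Dilution lowers every aqueous concentration by the same factor. Δn_aq = 2 − 1 = +1, so the system shifts toward the side with more dissolved moles — to the right.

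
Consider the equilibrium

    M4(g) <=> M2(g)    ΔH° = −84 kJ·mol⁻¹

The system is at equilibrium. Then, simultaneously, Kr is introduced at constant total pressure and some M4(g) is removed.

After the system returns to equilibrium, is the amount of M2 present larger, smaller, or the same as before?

Adding inert gas at constant total pressure expands the volume, scaling every reacting partial pressure by the same factor. Δn_gas = 1 − 1 = 0, so Q is unchanged — no shift.
Removing M4 (g), a reactant, drives the reaction to the left.
The net shift is to the left. M2 is a product, so its amount decreases.

decreases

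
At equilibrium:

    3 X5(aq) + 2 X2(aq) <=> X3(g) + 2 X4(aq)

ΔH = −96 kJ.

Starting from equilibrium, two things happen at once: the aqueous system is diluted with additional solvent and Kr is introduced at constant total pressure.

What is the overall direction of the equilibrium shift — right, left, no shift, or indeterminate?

cannot be determined

Dilution lowers every aqueous concentration by the same factor. Δn_aq = 2 − 5 = -3, so the system shifts toward the side with more dissolved moles — to the left.
Adding inert gas at constant total pressure expands the volume and lowers every reacting partial pressure. With Δn_gas = 1 − 0 = +1, Q moves away from K toward the side with fewer gas moles, so the system shifts toward the side with more gas moles — to the right.
The individual effects push in opposite directions; without quantitative information the net direction cannot be determined.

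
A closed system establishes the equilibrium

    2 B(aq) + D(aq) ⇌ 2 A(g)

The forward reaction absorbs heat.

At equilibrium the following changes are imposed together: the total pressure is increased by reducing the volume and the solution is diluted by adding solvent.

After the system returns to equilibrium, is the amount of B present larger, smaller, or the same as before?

increases

Gas moles: reactants 0, products 2 (Δn_gas = +2). Compression shifts the system toward the side with fewer moles of gas — to the left.
Dilution lowers every aqueous concentration by the same factor. Δn_aq = 0 − 3 = -3, so the system shifts toward the side with more dissolved moles — to the left.
The net shift is to the left. B is a reactant, so its amount increases.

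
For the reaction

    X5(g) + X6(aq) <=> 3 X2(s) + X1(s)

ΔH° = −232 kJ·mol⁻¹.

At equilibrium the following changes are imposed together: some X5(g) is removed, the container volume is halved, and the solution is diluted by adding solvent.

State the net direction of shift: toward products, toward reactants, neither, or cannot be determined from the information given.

cannot be determined

Removing X5 (g), a reactant, drives the reaction to the left.
Gas moles: reactants 1, products 0 (Δn_gas = -1). Compression shifts the system toward the side with fewer moles of gas — to the right.
Dilution lowers every aqueous concentration by the same factor. Δn_aq = 0 − 1 = -1, so the system shifts toward the side with more dissolved moles — to the left.
The individual effects push in opposite directions; without quantitative information the net direction cannot be determined.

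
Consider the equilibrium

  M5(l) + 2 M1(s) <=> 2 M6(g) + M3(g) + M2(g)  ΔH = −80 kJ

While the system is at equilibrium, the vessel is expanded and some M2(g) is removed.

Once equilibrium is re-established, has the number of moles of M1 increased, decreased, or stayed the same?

decreases

Gas moles: reactants 0, products 4 (Δn_gas = +4). Expansion shifts the system toward the side with more moles of gas — to the right.
Removing M2 (g), a product, drives the reaction to the right.
The net shift is to the right. M1 is a reactant, so its amount decreases.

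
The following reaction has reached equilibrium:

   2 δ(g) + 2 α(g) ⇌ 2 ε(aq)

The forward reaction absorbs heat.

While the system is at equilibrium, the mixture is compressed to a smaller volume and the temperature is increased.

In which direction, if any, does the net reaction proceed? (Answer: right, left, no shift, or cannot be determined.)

right

Gas moles: reactants 4, products 0 (Δn_gas = -4). Compression shifts the system toward the side with fewer moles of gas — to the right.
The forward reaction is endothermic. Raising T favours the endothermic direction — shift to the right.
All effects act in the same direction — net shift to the right.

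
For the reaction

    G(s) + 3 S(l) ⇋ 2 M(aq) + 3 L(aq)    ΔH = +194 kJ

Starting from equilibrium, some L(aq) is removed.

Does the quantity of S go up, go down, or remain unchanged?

decreases

Removing L (aq), a product, drives the reaction to the right.
The net shift is to the right. S is a reactant, so its amount decreases.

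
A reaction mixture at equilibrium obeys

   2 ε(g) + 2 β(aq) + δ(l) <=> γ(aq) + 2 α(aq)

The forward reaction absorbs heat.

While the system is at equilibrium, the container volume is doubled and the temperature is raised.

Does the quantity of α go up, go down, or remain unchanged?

Gas moles: reactants 2, products 0 (Δn_gas = -2). Expansion shifts the system toward the side with more moles of gas — to the left.
The forward reaction is endothermic. Raising T favours the endothermic direction — shift to the right.
The two effects oppose each other, so the net shift — and hence the change in α — cannot be determined from the given information.

cannot be determined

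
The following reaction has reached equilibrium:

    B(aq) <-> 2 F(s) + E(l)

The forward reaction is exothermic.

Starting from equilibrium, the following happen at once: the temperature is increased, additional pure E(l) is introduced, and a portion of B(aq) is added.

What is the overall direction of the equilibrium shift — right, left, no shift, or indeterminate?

The forward reaction is exothermic. Raising T favours the endothermic direction — shift to the left.
E is a pure liquid; its activity is 1 regardless of amount, so Q is unaffected — no shift from this change.
Adding B (aq), a reactant, drives the reaction to the right.
The individual effects push in opposite directions; without quantitative information the net direction cannot be determined.

cannot be determined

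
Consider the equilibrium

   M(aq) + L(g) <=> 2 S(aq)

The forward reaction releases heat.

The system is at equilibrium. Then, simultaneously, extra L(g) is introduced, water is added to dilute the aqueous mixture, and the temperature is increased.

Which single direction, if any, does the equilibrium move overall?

Adding L (g), a reactant, drives the reaction to the right.
Dilution lowers every aqueous concentration by the same factor. Δn_aq = 2 − 1 = +1, so the system shifts toward the side with more dissolved moles — to the right.
The forward reaction is exothermic. Raising T favours the endothermic direction — shift to the left.
The individual effects push in opposite directions; without quantitative information the net direction cannot be determined.

cannot be determined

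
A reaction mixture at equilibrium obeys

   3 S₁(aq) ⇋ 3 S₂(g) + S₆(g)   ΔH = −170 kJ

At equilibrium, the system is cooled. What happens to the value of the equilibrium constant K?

K depends on temperature via the van 't Hoff relation. The forward reaction is exothermic, so lowering T increases K.

increases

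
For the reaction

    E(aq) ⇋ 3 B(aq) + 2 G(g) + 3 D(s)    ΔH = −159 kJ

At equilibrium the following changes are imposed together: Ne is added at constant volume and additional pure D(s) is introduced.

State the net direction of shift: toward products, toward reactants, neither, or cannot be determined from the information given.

At constant volume, adding an inert gas leaves every reacting species' partial pressure unchanged, so Q is unchanged — no shift from this change.
D is a pure solid; its activity is 1 regardless of amount, so Q is unaffected — no shift from this change.
None of the changes alters Q relative to K, so there is no net shift.

no shift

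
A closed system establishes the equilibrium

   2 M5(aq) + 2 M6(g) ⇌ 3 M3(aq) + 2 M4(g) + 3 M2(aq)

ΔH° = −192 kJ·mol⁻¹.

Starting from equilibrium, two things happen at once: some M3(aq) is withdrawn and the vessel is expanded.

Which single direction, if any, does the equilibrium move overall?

right

Removing M3 (aq), a product, drives the reaction to the right.
Gas moles: reactants 2, products 2. Δn_gas = 0, so a volume change leaves Q equal to K — no shift from this change.
Only the nonzero effect(s) matter; the net shift is to the right.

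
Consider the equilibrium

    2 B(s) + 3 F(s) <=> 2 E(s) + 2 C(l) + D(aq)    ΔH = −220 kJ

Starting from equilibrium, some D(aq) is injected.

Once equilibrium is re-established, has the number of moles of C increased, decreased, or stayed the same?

Adding D (aq), a product, drives the reaction to the left.
The net shift is to the left. C is a product, so its amount decreases.

decreases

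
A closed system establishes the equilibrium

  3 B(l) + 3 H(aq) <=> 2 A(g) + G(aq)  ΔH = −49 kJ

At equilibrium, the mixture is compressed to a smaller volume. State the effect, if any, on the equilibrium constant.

The equilibrium constant depends only on temperature. This perturbation may move the position of equilibrium, but since T is unchanged, K itself is unchanged.

unchanged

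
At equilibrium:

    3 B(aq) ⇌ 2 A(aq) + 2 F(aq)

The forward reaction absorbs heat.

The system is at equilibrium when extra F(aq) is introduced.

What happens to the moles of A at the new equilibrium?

decreases

Adding F (aq), a product, drives the reaction to the left.
The net shift is to the left. A is a product, so its amount decreases.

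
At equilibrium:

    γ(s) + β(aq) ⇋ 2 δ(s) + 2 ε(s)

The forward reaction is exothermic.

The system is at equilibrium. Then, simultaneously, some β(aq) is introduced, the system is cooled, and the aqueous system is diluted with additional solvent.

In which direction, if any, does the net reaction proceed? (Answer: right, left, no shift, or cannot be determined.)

Adding β (aq), a reactant, drives the reaction to the right.
The forward reaction is exothermic. Lowering T favours the exothermic direction — shift to the right.
Dilution lowers every aqueous concentration by the same factor. Δn_aq = 0 − 1 = -1, so the system shifts toward the side with more dissolved moles — to the left.
The individual effects push in opposite directions; without quantitative information the net direction cannot be determined.

cannot be determined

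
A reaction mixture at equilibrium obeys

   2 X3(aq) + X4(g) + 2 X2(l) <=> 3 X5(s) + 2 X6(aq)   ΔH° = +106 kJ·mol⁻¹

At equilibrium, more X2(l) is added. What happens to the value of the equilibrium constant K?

unchanged

The equilibrium constant depends only on temperature. This perturbation changes neither the position of equilibrium nor K.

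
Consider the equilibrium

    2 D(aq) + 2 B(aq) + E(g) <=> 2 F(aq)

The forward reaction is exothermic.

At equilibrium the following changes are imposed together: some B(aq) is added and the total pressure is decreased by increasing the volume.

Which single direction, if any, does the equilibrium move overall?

Adding B (aq), a reactant, drives the reaction to the right.
Gas moles: reactants 1, products 0 (Δn_gas = -1). Expansion shifts the system toward the side with more moles of gas — to the left.
The individual effects push in opposite directions; without quantitative information the net direction cannot be determined.

cannot be determined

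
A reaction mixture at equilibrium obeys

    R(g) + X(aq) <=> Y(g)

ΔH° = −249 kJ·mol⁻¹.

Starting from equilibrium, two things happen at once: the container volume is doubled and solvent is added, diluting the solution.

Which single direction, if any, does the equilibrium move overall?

left

Gas moles: reactants 1, products 1. Δn_gas = 0, so a volume change leaves Q equal to K — no shift from this change.
Dilution lowers every aqueous concentration by the same factor. Δn_aq = 0 − 1 = -1, so the system shifts toward the side with more dissolved moles — to the left.
Only the nonzero effect(s) matter; the net shift is to the left.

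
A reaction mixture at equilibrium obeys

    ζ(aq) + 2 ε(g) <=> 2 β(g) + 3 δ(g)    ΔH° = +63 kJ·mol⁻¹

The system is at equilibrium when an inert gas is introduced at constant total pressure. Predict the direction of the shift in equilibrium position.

right

Adding inert gas at constant total pressure expands the volume and lowers every reacting partial pressure. With Δn_gas = 5 − 2 = +3, Q moves away from K toward the side with fewer gas moles, so the system shifts toward the side with more gas moles — to the right.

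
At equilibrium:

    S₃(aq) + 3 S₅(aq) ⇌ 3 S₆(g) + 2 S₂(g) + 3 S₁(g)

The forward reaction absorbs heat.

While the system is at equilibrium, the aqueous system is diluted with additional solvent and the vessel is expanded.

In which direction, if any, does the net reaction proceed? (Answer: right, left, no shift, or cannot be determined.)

Dilution lowers every aqueous concentration by the same factor. Δn_aq = 0 − 4 = -4, so the system shifts toward the side with more dissolved moles — to the left.
Gas moles: reactants 0, products 8 (Δn_gas = +8). Expansion shifts the system toward the side with more moles of gas — to the right.
The individual effects push in opposite directions; without quantitative information the net direction cannot be determined.

cannot be determined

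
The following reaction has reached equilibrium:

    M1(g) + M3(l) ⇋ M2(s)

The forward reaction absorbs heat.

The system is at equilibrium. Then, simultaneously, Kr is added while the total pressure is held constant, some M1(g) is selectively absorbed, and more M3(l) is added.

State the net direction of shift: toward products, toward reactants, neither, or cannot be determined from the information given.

left

Adding inert gas at constant total pressure expands the volume and lowers every reacting partial pressure. With Δn_gas = 0 − 1 = -1, Q moves away from K toward the side with fewer gas moles, so the system shifts toward the side with more gas moles — to the left.
Removing M1 (g), a reactant, drives the reaction to the left.
M3 is a pure liquid; its activity is 1 regardless of amount, so Q is unaffected — no shift from this change.
Only the nonzero effect(s) matter; the net shift is to the left.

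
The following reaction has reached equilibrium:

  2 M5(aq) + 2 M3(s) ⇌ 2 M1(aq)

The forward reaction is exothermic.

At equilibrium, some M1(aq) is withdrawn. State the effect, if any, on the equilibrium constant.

The equilibrium constant depends only on temperature. This perturbation may move the position of equilibrium, but since T is unchanged, K itself is unchanged.

unchanged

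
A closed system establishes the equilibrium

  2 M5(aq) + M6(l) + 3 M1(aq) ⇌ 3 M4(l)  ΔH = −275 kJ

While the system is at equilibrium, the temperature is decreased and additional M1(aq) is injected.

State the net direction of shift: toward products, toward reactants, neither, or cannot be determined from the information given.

right

The forward reaction is exothermic. Lowering T favours the exothermic direction — shift to the right.
Adding M1 (aq), a reactant, drives the reaction to the right.
All effects act in the same direction — net shift to the right.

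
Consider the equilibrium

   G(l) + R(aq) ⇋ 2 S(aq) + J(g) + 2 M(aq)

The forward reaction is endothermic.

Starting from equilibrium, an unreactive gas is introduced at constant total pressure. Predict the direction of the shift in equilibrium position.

right

Adding inert gas at constant total pressure expands the volume and lowers every reacting partial pressure. With Δn_gas = 1 − 0 = +1, Q moves away from K toward the side with fewer gas moles, so the system shifts toward the side with more gas moles — to the right.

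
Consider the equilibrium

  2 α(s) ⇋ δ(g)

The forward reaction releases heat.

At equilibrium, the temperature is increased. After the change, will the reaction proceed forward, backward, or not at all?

The forward reaction is exothermic. Raising T favours the endothermic direction — shift to the left.

left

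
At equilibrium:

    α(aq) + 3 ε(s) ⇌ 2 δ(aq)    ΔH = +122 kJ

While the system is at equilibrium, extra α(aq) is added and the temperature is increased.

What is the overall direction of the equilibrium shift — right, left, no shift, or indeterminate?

right

Adding α (aq), a reactant, drives the reaction to the right.
The forward reaction is endothermic. Raising T favours the endothermic direction — shift to the right.
All effects act in the same direction — net shift to the right.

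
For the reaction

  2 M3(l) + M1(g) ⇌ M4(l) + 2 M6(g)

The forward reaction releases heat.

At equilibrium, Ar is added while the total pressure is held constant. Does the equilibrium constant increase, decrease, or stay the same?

unchanged

The equilibrium constant depends only on temperature. This perturbation may move the position of equilibrium, but since T is unchanged, K itself is unchanged.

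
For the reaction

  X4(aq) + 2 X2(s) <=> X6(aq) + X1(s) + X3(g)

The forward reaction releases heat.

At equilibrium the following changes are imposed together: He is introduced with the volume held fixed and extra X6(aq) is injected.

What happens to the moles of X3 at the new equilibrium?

decreases

At constant volume, adding an inert gas leaves every reacting species' partial pressure unchanged, so Q is unchanged — no shift from this change.
Adding X6 (aq), a product, drives the reaction to the left.
The net shift is to the left. X3 is a product, so its amount decreases.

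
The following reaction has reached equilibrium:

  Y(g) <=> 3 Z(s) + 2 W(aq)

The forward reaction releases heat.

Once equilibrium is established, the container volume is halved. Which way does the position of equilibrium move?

Gas moles: reactants 1, products 0 (Δn_gas = -1). Compression shifts the system toward the side with fewer moles of gas — to the right.

right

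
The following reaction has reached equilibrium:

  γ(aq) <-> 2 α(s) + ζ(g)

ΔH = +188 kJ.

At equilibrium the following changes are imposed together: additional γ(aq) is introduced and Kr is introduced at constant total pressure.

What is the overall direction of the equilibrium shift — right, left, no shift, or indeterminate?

right

Adding γ (aq), a reactant, drives the reaction to the right.
Adding inert gas at constant total pressure expands the volume and lowers every reacting partial pressure. With Δn_gas = 1 − 0 = +1, Q moves away from K toward the side with fewer gas moles, so the system shifts toward the side with more gas moles — to the right.
All effects act in the same direction — net shift to the right.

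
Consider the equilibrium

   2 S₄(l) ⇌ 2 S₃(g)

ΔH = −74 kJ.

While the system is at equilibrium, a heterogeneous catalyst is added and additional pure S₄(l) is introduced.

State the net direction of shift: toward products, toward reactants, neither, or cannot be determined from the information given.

A catalyst speeds both forward and reverse rates equally; it changes neither Q nor K — no shift from this change.
S₄ is a pure liquid; its activity is 1 regardless of amount, so Q is unaffected — no shift from this change.
None of the changes alters Q relative to K, so there is no net shift.

no shift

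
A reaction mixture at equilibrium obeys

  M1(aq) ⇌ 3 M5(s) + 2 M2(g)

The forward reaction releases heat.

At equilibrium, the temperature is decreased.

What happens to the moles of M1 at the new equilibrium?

decreases

The forward reaction is exothermic. Lowering T favours the exothermic direction — shift to the right.
The net shift is to the right. M1 is a reactant, so its amount decreases.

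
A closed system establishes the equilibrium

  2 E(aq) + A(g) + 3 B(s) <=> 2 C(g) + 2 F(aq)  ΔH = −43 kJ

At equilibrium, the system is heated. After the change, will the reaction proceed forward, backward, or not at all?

The forward reaction is exothermic. Raising T favours the endothermic direction — shift to the left.

left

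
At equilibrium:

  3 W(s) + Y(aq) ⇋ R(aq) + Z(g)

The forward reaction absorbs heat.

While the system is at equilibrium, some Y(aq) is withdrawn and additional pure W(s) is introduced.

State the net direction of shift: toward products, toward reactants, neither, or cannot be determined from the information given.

left

Removing Y (aq), a reactant, drives the reaction to the left.
W is a pure solid; its activity is 1 regardless of amount, so Q is unaffected — no shift from this change.
Only the nonzero effect(s) matter; the net shift is to the left.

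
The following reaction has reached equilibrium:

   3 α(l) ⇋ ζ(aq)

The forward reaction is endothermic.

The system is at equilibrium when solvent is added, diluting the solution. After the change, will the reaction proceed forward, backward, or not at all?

right

Dilution lowers every aqueous concentration by the same factor. Δn_aq = 1 − 0 = +1, so the system shifts toward the side with more dissolved moles — to the right.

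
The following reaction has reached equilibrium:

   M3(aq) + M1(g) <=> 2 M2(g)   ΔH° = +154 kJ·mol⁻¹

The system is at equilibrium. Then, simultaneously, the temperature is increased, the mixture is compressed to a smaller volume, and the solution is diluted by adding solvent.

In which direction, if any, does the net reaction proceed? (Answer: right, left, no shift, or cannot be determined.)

The forward reaction is endothermic. Raising T favours the endothermic direction — shift to the right.
Gas moles: reactants 1, products 2 (Δn_gas = +1). Compression shifts the system toward the side with fewer moles of gas — to the left.
Dilution lowers every aqueous concentration by the same factor. Δn_aq = 0 − 1 = -1, so the system shifts toward the side with more dissolved moles — to the left.
The individual effects push in opposite directions; without quantitative information the net direction cannot be determined.

cannot be determined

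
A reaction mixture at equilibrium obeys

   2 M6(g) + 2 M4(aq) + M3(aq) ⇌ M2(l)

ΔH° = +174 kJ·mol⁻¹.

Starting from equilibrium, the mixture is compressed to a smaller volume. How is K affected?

The equilibrium constant depends only on temperature. This perturbation may move the position of equilibrium, but since T is unchanged, K itself is unchanged.

unchanged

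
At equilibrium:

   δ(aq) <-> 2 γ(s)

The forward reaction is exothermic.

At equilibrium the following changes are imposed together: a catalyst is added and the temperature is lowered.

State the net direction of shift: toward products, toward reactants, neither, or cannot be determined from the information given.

A catalyst speeds both forward and reverse rates equally; it changes neither Q nor K — no shift from this change.
The forward reaction is exothermic. Lowering T favours the exothermic direction — shift to the right.
Only the nonzero effect(s) matter; the net shift is to the right.

right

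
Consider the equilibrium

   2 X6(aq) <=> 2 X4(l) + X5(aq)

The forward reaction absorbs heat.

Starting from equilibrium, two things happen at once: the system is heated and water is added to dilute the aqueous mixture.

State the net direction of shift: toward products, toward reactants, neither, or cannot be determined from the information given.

The forward reaction is endothermic. Raising T favours the endothermic direction — shift to the right.
Dilution lowers every aqueous concentration by the same factor. Δn_aq = 1 − 2 = -1, so the system shifts toward the side with more dissolved moles — to the left.
The individual effects push in opposite directions; without quantitative information the net direction cannot be determined.

cannot be determined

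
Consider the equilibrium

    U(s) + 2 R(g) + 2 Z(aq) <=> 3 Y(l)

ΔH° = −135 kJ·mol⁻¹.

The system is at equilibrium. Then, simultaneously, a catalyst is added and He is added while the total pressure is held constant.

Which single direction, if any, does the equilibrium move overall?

left

A catalyst speeds both forward and reverse rates equally; it changes neither Q nor K — no shift from this change.
Adding inert gas at constant total pressure expands the volume and lowers every reacting partial pressure. With Δn_gas = 0 − 2 = -2, Q moves away from K toward the side with fewer gas moles, so the system shifts toward the side with more gas moles — to the left.
Only the nonzero effect(s) matter; the net shift is to the left.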